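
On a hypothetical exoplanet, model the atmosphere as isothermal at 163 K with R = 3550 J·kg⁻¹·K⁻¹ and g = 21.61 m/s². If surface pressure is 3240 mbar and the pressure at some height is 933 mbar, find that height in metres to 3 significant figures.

z ≈ 33300 m

Scale height: H = RT/g = 3550 × 163 / 21.61 = 26777 m.
Invert the barometric formula: z = H ln(P₀/P).
P₀/P = 3240/933 = 3.4727; ln(3.4727) = 1.2449.
z = 26777 × 1.2449 = 33335 m.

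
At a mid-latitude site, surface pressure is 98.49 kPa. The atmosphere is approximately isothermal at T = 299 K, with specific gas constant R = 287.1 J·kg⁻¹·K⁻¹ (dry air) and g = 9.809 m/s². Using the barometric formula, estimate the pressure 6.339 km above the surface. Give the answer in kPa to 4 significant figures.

Scale height: H = RT/g = 287.1 × 299 / 9.809 = 8751.4 m.
Barometric formula: P = P₀ exp(−z/H).
z/H = 6339.0/8751.4 = 0.72434; exp(−0.72434) = 0.48464.
P = 98.49 × 0.48464 = 47.732 kPa.

P ≈ 47.73 kPa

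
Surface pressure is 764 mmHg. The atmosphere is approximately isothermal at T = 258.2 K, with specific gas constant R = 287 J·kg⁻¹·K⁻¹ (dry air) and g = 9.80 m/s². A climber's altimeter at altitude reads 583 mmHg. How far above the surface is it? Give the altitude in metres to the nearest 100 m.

z ≈ 2000 m

Scale height: H = RT/g = 287 × 258.2 / 9.80 = 7561.6 m.
Invert the barometric formula: z = H ln(P₀/P).
P₀/P = 764/583 = 1.3105; ln(1.3105) = 0.27041.
z = 7561.6 × 0.27041 = 2044.7 m.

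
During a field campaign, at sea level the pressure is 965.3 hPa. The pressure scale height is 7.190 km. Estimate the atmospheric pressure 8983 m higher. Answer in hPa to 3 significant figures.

P ≈ 277 hPa

Barometric formula: P = P₀ exp(−z/H).
z/H = 8983.0/7190.0 = 1.2494; exp(−1.2494) = 0.28668.
P = 965.3 × 0.28668 = 276.73 hPa.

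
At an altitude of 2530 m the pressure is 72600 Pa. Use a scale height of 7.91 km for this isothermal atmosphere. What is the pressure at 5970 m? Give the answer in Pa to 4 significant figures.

P ≈ 47000 Pa

Between two levels, P₂ = P₁ exp(−Δz/H) with Δz = z₂ − z₁.
Δz = 5970.0 − 2530.0 = 3440.0 m; Δz/H = 3440.0/7910.0 = 0.43489.
P₂ = 72600 × exp(−0.43489) = 72600 × 0.64734 = 46997 Pa.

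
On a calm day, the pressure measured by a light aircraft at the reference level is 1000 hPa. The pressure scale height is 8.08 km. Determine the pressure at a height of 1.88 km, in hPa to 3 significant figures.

P ≈ 792 hPa

Barometric formula: P = P₀ exp(−z/H).
z/H = 1880.0/8080.0 = 0.23267; exp(−0.23267) = 0.79242.
P = 1000 × 0.79242 = 792.42 hPa.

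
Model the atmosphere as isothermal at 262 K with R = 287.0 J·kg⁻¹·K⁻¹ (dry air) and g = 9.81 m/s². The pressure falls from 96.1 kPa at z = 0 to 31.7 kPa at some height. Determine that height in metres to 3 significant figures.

z ≈ 8500 m

Scale height: H = RT/g = 287.0 × 262 / 9.81 = 7665.0 m.
Invert the barometric formula: z = H ln(P₀/P).
P₀/P = 96.1/31.7 = 3.0315; ln(3.0315) = 1.1091.
z = 7665.0 × 1.1091 = 8501.3 m.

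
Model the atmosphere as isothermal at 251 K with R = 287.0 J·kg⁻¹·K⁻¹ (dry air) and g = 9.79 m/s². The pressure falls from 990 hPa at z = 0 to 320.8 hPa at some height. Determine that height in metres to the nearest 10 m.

z ≈ 8290 m

Scale height: H = RT/g = 287.0 × 251 / 9.79 = 7358.2 m.
Invert the barometric formula: z = H ln(P₀/P).
P₀/P = 990/320.8 = 3.0860; ln(3.0860) = 1.1269.
z = 7358.2 × 1.1269 = 8292.0 m.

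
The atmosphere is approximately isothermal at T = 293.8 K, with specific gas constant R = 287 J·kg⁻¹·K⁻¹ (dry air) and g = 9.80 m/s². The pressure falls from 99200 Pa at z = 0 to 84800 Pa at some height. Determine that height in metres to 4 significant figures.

Scale height: H = RT/g = 287 × 293.8 / 9.80 = 8604.1 m.
Invert the barometric formula: z = H ln(P₀/P).
P₀/P = 99200/84800 = 1.1698; ln(1.1698) = 0.15683.
z = 8604.1 × 0.15683 = 1349.4 m.

z ≈ 1349 m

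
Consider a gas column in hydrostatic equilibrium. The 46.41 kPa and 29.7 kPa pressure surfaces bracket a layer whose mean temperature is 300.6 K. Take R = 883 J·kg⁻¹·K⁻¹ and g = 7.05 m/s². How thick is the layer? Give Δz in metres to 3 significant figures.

Hypsometric equation: Δz = (R T̄/g) ln(P₁/P₂).
R T̄/g = 883 × 300.6 / 7.05 = 37650 m.
ln(46.41/29.7) = ln(1.5626) = 0.44635.
Δz = 37650 × 0.44635 = 16805 m.

Δz ≈ 16800 m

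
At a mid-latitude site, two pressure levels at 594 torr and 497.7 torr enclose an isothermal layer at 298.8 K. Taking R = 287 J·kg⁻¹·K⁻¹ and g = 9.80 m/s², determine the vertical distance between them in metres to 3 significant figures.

Δz ≈ 1550 m

Hypsometric equation: Δz = (R T̄/g) ln(P₁/P₂).
R T̄/g = 287 × 298.8 / 9.80 = 8750.6 m.
ln(594/497.7) = ln(1.1935) = 0.17689.
Δz = 8750.6 × 0.17689 = 1547.9 m.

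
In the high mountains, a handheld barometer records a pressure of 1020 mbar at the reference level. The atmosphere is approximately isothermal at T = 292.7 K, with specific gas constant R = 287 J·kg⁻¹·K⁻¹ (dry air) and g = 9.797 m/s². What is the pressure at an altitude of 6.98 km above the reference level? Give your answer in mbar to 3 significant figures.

Scale height: H = RT/g = 287 × 292.7 / 9.797 = 8574.6 m.
Barometric formula: P = P₀ exp(−z/H).
z/H = 6980.0/8574.6 = 0.81403; exp(−0.81403) = 0.44307.
P = 1020 × 0.44307 = 451.93 mbar.

P ≈ 452 mbar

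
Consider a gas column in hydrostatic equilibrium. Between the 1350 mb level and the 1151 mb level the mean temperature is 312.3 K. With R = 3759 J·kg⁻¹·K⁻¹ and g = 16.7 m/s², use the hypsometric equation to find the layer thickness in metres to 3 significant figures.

Δz ≈ 11200 m

Hypsometric equation: Δz = (R T̄/g) ln(P₁/P₂).
R T̄/g = 3759 × 312.3 / 16.7 = 70296 m.
ln(1350/1151) = ln(1.1729) = 0.15948.
Δz = 70296 × 0.15948 = 11211 m.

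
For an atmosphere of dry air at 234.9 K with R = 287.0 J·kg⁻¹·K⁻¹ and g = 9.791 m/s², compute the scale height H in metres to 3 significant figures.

H ≈ 6890 m

The scale height of an isothermal atmosphere is H = RT/g.
H = 287.0 × 234.9 / 9.791 = 67416/9.791 = 6885.5 m.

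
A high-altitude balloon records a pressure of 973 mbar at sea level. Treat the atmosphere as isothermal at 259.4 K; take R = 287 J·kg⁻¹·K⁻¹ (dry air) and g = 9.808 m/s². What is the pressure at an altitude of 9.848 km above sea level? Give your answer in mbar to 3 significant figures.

P ≈ 266 mbar

Scale height: H = RT/g = 287 × 259.4 / 9.808 = 7590.5 m.
Barometric formula: P = P₀ exp(−z/H).
z/H = 9848.0/7590.5 = 1.2974; exp(−1.2974) = 0.27324.
P = 973 × 0.27324 = 265.86 mbar.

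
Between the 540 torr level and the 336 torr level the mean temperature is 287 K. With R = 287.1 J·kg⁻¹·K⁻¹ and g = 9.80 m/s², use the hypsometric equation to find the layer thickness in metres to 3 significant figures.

Δz ≈ 3990 m

Hypsometric equation: Δz = (R T̄/g) ln(P₁/P₂).
R T̄/g = 287.1 × 287 / 9.80 = 8407.9 m.
ln(540/336) = ln(1.6071) = 0.47443.
Δz = 8407.9 × 0.47443 = 3989.0 m.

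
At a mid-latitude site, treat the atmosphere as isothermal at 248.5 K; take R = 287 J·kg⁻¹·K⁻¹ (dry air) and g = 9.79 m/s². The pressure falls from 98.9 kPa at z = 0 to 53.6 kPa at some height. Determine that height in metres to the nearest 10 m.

Scale height: H = RT/g = 287 × 248.5 / 9.79 = 7284.9 m.
Invert the barometric formula: z = H ln(P₀/P).
P₀/P = 98.9/53.6 = 1.8451; ln(1.8451) = 0.61253.
z = 7284.9 × 0.61253 = 4462.2 m.

z ≈ 4460 m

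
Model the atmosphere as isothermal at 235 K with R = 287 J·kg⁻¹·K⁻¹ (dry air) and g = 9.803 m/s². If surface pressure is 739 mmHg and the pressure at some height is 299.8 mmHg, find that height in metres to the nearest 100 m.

z ≈ 6200 m

Scale height: H = RT/g = 287 × 235 / 9.803 = 6880.0 m.
Invert the barometric formula: z = H ln(P₀/P).
P₀/P = 739/299.8 = 2.4650; ln(2.4650) = 0.90219.
z = 6880.0 × 0.90219 = 6207.1 m.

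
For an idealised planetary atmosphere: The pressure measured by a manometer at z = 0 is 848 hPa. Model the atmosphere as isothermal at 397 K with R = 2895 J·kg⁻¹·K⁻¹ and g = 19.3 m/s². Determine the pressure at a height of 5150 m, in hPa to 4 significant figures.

Scale height: H = RT/g = 2895 × 397 / 19.3 = 59550 m.
Barometric formula: P = P₀ exp(−z/H).
z/H = 5150.0/59550 = 0.086482; exp(−0.086482) = 0.91715.
P = 848 × 0.91715 = 777.74 hPa.

P ≈ 777.7 hPa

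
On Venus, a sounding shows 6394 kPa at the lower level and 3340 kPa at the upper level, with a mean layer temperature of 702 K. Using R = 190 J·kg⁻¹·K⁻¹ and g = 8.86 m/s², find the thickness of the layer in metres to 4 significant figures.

Δz ≈ 9776 m

Hypsometric equation: Δz = (R T̄/g) ln(P₁/P₂).
R T̄/g = 190 × 702 / 8.86 = 15054 m.
ln(6394/3340) = ln(1.9144) = 0.64940.
Δz = 15054 × 0.64940 = 9776.1 m.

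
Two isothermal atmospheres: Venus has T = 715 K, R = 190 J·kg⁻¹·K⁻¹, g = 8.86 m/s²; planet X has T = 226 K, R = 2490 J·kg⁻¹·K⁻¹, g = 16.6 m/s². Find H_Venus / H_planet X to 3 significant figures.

H = RT/g for each body.
H_Venus = 190 × 715 / 8.86 = 15333 m.
H_planet X = 2490 × 226 / 16.6 = 33900 m.
H_Venus/H_planet X = 15333/33900 = 0.45230.

H_Venus/H_planet X ≈ 0.452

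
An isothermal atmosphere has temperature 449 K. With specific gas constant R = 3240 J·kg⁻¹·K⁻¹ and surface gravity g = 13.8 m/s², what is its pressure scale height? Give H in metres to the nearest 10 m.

The scale height of an isothermal atmosphere is H = RT/g.
H = 3240 × 449 / 13.8 = 1454800/13.8 = 105420 m.

H ≈ 105420 m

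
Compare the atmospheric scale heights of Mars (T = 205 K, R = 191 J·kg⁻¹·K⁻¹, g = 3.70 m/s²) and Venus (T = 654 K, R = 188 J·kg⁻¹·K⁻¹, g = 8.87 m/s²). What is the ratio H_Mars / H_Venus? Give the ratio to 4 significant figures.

H_Mars/H_Venus ≈ 0.7634

H = RT/g for each body.
H_Mars = 191 × 205 / 3.70 = 10582 m.
H_Venus = 188 × 654 / 8.87 = 13862 m.
H_Mars/H_Venus = 10582/13862 = 0.76338.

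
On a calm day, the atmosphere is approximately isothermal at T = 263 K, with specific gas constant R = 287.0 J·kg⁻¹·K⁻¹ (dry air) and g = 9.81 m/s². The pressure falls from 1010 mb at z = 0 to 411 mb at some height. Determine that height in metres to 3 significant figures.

z ≈ 6920 m

Scale height: H = RT/g = 287.0 × 263 / 9.81 = 7694.3 m.
Invert the barometric formula: z = H ln(P₀/P).
P₀/P = 1010/411 = 2.4574; ln(2.4574) = 0.89910.
z = 7694.3 × 0.89910 = 6917.9 m.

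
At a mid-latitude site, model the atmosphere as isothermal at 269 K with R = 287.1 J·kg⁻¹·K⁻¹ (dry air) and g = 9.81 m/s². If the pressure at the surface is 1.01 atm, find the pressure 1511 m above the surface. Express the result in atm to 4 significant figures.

P ≈ 0.8336 atm

Scale height: H = RT/g = 287.1 × 269 / 9.81 = 7872.6 m.
Barometric formula: P = P₀ exp(−z/H).
z/H = 1511.0/7872.6 = 0.19193; exp(−0.19193) = 0.82536.
P = 1.01 × 0.82536 = 0.83361 atm.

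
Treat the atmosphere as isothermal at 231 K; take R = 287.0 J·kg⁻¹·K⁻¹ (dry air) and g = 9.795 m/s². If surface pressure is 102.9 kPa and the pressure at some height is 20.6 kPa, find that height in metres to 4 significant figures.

Scale height: H = RT/g = 287.0 × 231 / 9.795 = 6768.5 m.
Invert the barometric formula: z = H ln(P₀/P).
P₀/P = 102.9/20.6 = 4.9951; ln(4.9951) = 1.6085.
z = 6768.5 × 1.6085 = 10887 m.

z ≈ 10890 m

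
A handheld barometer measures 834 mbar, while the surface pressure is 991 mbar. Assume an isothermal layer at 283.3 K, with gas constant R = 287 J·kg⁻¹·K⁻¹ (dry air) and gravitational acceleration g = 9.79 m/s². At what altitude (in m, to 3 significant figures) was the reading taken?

Scale height: H = RT/g = 287 × 283.3 / 9.79 = 8305.1 m.
Invert the barometric formula: z = H ln(P₀/P).
P₀/P = 991/834 = 1.1882; ln(1.1882) = 0.17244.
z = 8305.1 × 0.17244 = 1432.1 m.

z ≈ 1430 m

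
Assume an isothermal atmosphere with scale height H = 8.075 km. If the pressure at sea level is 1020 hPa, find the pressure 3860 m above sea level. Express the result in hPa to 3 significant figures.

P ≈ 632 hPa

Barometric formula: P = P₀ exp(−z/H).
z/H = 3860.0/8075.0 = 0.47802; exp(−0.47802) = 0.62001.
P = 1020 × 0.62001 = 632.41 hPa.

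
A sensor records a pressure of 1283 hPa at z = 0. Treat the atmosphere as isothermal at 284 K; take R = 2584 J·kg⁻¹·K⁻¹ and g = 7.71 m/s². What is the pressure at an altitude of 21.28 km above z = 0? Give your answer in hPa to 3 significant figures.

Scale height: H = RT/g = 2584 × 284 / 7.71 = 95182 m.
Barometric formula: P = P₀ exp(−z/H).
z/H = 21280/95182 = 0.22357; exp(−0.22357) = 0.79966.
P = 1283 × 0.79966 = 1026.0 hPa.

P ≈ 1030 hPa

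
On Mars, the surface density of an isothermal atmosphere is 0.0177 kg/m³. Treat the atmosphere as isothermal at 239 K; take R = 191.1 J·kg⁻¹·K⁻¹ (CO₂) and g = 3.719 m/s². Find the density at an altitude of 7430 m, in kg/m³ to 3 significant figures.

ρ ≈ 0.00967 kg/m³

Scale height: H = RT/g = 191.1 × 239 / 3.719 = 12281 m.
In an isothermal atmosphere, density decays like pressure: ρ = ρ₀ exp(−z/H).
z/H = 7430.0/12281 = 0.60500; exp(−0.60500) = 0.54607.
ρ = 0.0177 × 0.54607 = 0.0096654 kg/m³.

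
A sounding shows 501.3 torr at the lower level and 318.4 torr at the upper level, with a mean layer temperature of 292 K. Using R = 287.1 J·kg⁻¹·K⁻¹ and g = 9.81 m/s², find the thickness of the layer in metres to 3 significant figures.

Δz ≈ 3880 m

Hypsometric equation: Δz = (R T̄/g) ln(P₁/P₂).
R T̄/g = 287.1 × 292 / 9.81 = 8545.7 m.
ln(501.3/318.4) = ln(1.5744) = 0.45387.
Δz = 8545.7 × 0.45387 = 3878.6 m.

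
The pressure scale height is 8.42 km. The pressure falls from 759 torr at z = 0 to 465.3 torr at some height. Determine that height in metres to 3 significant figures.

z ≈ 4120 m

Invert the barometric formula: z = H ln(P₀/P).
P₀/P = 759/465.3 = 1.6312; ln(1.6312) = 0.48932.
z = 8420.0 × 0.48932 = 4120.1 m.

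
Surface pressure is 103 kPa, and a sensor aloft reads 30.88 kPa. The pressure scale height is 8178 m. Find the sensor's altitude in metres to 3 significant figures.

z ≈ 9850 m

Invert the barometric formula: z = H ln(P₀/P).
P₀/P = 103/30.88 = 3.3355; ln(3.3355) = 1.2046.
z = 8178.0 × 1.2046 = 9851.2 m.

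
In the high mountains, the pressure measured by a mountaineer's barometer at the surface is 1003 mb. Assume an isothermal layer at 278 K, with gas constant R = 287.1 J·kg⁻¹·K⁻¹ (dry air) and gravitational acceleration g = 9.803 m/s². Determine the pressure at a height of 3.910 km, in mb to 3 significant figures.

P ≈ 620 mb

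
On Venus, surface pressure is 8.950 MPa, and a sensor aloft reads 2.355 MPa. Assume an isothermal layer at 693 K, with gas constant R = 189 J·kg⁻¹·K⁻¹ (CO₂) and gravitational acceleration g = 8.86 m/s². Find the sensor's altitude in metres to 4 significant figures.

Scale height: H = RT/g = 189 × 693 / 8.86 = 14783 m.
Invert the barometric formula: z = H ln(P₀/P).
P₀/P = 8.950/2.355 = 3.8004; ln(3.8004) = 1.3351.
z = 14783 × 1.3351 = 19737 m.

z ≈ 19740 m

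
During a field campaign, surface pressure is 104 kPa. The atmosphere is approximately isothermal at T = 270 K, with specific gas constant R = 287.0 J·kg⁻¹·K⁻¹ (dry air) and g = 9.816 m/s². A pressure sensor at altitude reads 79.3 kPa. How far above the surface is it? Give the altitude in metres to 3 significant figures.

z ≈ 2140 m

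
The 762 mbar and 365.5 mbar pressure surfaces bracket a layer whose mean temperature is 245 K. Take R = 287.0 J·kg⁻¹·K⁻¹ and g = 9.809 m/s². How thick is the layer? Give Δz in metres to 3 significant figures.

Hypsometric equation: Δz = (R T̄/g) ln(P₁/P₂).
R T̄/g = 287.0 × 245 / 9.809 = 7168.4 m.
ln(762/365.5) = ln(2.0848) = 0.73467.
Δz = 7168.4 × 0.73467 = 5266.4 m.

Δz ≈ 5270 m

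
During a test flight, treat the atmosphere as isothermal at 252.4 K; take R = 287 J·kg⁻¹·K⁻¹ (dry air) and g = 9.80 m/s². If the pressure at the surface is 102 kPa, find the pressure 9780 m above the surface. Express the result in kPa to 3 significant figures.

Scale height: H = RT/g = 287 × 252.4 / 9.80 = 7391.7 m.
Barometric formula: P = P₀ exp(−z/H).
z/H = 9780.0/7391.7 = 1.3231; exp(−1.3231) = 0.26631.
P = 102 × 0.26631 = 27.164 kPa.

P ≈ 27.2 kPa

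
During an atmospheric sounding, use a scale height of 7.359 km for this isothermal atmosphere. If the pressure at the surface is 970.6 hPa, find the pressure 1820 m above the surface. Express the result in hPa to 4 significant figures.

P ≈ 757.9 hPa

Barometric formula: P = P₀ exp(−z/H).
z/H = 1820.0/7359.0 = 0.24732; exp(−0.24732) = 0.78089.
P = 970.6 × 0.78089 = 757.93 hPa.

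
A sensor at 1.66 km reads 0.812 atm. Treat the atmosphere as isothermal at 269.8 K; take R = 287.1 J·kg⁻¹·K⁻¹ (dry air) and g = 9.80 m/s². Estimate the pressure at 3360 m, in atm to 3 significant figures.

Scale height: H = RT/g = 287.1 × 269.8 / 9.80 = 7904.0 m.
Between two levels, P₂ = P₁ exp(−Δz/H) with Δz = z₂ − z₁.
Δz = 3360.0 − 1660.0 = 1700.0 m; Δz/H = 1700.0/7904.0 = 0.21508.
P₂ = 0.812 × exp(−0.21508) = 0.812 × 0.80648 = 0.65486 atm.

P ≈ 0.655 atm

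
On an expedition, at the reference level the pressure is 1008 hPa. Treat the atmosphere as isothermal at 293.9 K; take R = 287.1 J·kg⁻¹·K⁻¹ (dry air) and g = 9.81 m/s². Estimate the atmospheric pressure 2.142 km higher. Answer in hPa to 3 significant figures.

Scale height: H = RT/g = 287.1 × 293.9 / 9.81 = 8601.3 m.
Barometric formula: P = P₀ exp(−z/H).
z/H = 2142.0/8601.3 = 0.24903; exp(−0.24903) = 0.77956.
P = 1008 × 0.77956 = 785.80 hPa.

P ≈ 786 hPa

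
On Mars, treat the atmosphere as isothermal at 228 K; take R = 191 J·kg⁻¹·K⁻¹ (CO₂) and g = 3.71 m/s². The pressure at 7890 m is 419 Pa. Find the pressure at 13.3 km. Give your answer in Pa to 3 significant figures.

Scale height: H = RT/g = 191 × 228 / 3.71 = 11738 m.
Between two levels, P₂ = P₁ exp(−Δz/H) with Δz = z₂ − z₁.
Δz = 13300 − 7890.0 = 5410.0 m; Δz/H = 5410.0/11738 = 0.46090.
P₂ = 419 × exp(−0.46090) = 419 × 0.63072 = 264.27 Pa.

P ≈ 264 Pa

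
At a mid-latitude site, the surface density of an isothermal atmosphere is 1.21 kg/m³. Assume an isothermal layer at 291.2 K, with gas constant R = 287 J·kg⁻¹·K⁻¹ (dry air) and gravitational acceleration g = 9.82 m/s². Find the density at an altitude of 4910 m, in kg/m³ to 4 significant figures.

ρ ≈ 0.6796 kg/m³

Scale height: H = RT/g = 287 × 291.2 / 9.82 = 8510.6 m.
In an isothermal atmosphere, density decays like pressure: ρ = ρ₀ exp(−z/H).
z/H = 4910.0/8510.6 = 0.57693; exp(−0.57693) = 0.56162.
ρ = 1.21 × 0.56162 = 0.67956 kg/m³.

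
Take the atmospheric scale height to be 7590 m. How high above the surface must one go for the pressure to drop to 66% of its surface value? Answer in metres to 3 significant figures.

Set P/P₀ = exp(−z/H) = 0.66, so z = −H ln(0.66).
−ln(0.66) = 0.41552; z = 7590.0 × 0.41552 = 3153.8 m.

z ≈ 3150 m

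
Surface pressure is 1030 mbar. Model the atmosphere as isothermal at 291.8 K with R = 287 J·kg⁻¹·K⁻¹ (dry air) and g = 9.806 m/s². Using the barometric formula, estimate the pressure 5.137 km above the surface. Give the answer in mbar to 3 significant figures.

P ≈ 564 mbar

Scale height: H = RT/g = 287 × 291.8 / 9.806 = 8540.3 m.
Barometric formula: P = P₀ exp(−z/H).
z/H = 5137.0/8540.3 = 0.60150; exp(−0.60150) = 0.54799.
P = 1030 × 0.54799 = 564.43 mbar.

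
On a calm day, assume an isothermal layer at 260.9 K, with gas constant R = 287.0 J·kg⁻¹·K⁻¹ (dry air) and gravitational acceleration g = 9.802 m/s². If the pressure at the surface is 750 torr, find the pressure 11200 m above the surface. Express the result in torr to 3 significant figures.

Scale height: H = RT/g = 287.0 × 260.9 / 9.802 = 7639.1 m.
Barometric formula: P = P₀ exp(−z/H).
z/H = 11200/7639.1 = 1.4661; exp(−1.4661) = 0.23082.
P = 750 × 0.23082 = 173.12 torr.

P ≈ 173 torr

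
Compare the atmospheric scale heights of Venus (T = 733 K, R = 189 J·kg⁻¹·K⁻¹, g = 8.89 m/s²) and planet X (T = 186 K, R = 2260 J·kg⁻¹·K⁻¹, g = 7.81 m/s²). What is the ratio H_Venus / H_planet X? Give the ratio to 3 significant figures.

H_Venus/H_planet X ≈ 0.290

H = RT/g for each body.
H_Venus = 189 × 733 / 8.89 = 15583 m.
H_planet X = 2260 × 186 / 7.81 = 53823 m.
H_Venus/H_planet X = 15583/53823 = 0.28952.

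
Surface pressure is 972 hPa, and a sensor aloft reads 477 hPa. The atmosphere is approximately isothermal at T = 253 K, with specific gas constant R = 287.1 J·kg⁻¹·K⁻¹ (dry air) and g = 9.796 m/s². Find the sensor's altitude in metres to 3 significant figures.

z ≈ 5280 m

Scale height: H = RT/g = 287.1 × 253 / 9.796 = 7414.9 m.
Invert the barometric formula: z = H ln(P₀/P).
P₀/P = 972/477 = 2.0377; ln(2.0377) = 0.71182.
z = 7414.9 × 0.71182 = 5278.1 m.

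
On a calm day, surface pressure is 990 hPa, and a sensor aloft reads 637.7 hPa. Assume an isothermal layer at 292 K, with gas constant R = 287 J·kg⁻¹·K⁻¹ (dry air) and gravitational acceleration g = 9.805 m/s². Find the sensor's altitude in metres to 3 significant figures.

z ≈ 3760 m

Scale height: H = RT/g = 287 × 292 / 9.805 = 8547.1 m.
Invert the barometric formula: z = H ln(P₀/P).
P₀/P = 990/637.7 = 1.5525; ln(1.5525) = 0.43987.
z = 8547.1 × 0.43987 = 3759.6 m.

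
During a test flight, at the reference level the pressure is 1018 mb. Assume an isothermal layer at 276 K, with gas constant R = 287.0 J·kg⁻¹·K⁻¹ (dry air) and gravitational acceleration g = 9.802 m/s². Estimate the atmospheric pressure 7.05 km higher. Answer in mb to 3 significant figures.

P ≈ 425 mb

Scale height: H = RT/g = 287.0 × 276 / 9.802 = 8081.2 m.
Barometric formula: P = P₀ exp(−z/H).
z/H = 7050.0/8081.2 = 0.87240; exp(−0.87240) = 0.41795.
P = 1018 × 0.41795 = 425.47 mb.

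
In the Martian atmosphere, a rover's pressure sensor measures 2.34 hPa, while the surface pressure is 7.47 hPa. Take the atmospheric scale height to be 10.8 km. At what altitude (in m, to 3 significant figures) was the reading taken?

Invert the barometric formula: z = H ln(P₀/P).
P₀/P = 7.47/2.34 = 3.1923; ln(3.1923) = 1.1607.
z = 10800 × 1.1607 = 12536 m.

z ≈ 12500 m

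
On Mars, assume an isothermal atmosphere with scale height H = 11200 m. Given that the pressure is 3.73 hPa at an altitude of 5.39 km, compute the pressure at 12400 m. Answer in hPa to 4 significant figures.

Between two levels, P₂ = P₁ exp(−Δz/H) with Δz = z₂ − z₁.
Δz = 12400 − 5390.0 = 7010.0 m; Δz/H = 7010.0/11200 = 0.62589.
P₂ = 3.73 × exp(−0.62589) = 3.73 × 0.53479 = 1.9948 hPa.

P ≈ 1.995 hPa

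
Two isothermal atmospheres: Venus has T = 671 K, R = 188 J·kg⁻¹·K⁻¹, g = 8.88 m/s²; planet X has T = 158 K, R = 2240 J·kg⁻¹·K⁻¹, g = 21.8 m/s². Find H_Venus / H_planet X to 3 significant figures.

H = RT/g for each body.
H_Venus = 188 × 671 / 8.88 = 14206 m.
H_planet X = 2240 × 158 / 21.8 = 16235 m.
H_Venus/H_planet X = 14206/16235 = 0.87502.

H_Venus/H_planet X ≈ 0.875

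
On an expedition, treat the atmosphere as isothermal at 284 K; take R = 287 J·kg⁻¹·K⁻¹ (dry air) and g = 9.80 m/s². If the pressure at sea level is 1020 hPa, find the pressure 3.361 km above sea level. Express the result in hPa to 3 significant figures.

P ≈ 681 hPa

Scale height: H = RT/g = 287 × 284 / 9.80 = 8317.1 m.
Barometric formula: P = P₀ exp(−z/H).
z/H = 3361.0/8317.1 = 0.40411; exp(−0.40411) = 0.66757.
P = 1020 × 0.66757 = 680.92 hPa.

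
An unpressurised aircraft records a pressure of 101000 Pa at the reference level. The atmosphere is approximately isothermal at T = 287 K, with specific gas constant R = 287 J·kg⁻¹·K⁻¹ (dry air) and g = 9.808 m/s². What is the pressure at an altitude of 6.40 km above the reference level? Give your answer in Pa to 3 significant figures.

P ≈ 47100 Pa

Scale height: H = RT/g = 287 × 287 / 9.808 = 8398.1 m.
Barometric formula: P = P₀ exp(−z/H).
z/H = 6400.0/8398.1 = 0.76208; exp(−0.76208) = 0.46669.
P = 101000 × 0.46669 = 47136 Pa.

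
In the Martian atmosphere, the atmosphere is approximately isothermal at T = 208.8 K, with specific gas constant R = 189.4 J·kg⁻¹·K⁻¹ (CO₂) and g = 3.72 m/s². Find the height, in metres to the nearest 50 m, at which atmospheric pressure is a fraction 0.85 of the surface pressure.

Scale height: H = RT/g = 189.4 × 208.8 / 3.72 = 10631 m.
Set P/P₀ = exp(−z/H) = 0.85, so z = −H ln(0.85).
−ln(0.85) = 0.16252; z = 10631 × 0.16252 = 1727.8 m.

z ≈ 1750 m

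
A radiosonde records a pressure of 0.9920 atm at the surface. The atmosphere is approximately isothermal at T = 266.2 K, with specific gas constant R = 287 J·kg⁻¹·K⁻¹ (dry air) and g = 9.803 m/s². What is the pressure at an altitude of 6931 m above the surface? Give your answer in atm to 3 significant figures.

P ≈ 0.408 atm

Scale height: H = RT/g = 287 × 266.2 / 9.803 = 7793.5 m.
Barometric formula: P = P₀ exp(−z/H).
z/H = 6931.0/7793.5 = 0.88933; exp(−0.88933) = 0.41093.
P = 0.9920 × 0.41093 = 0.40764 atm.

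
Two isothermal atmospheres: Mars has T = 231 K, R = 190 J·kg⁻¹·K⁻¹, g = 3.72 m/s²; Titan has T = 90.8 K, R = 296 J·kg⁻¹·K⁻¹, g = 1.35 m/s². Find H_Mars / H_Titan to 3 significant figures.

H_Mars/H_Titan ≈ 0.593

H = RT/g for each body.
H_Mars = 190 × 231 / 3.72 = 11798 m.
H_Titan = 296 × 90.8 / 1.35 = 19909 m.
H_Mars/H_Titan = 11798/19909 = 0.59260.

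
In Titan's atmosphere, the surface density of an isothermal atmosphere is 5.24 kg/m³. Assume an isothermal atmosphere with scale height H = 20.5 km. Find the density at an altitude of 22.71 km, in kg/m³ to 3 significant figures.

ρ ≈ 1.73 kg/m³

In an isothermal atmosphere, density decays like pressure: ρ = ρ₀ exp(−z/H).
z/H = 22710/20500 = 1.1078; exp(−1.1078) = 0.33028.
ρ = 5.24 × 0.33028 = 1.7307 kg/m³.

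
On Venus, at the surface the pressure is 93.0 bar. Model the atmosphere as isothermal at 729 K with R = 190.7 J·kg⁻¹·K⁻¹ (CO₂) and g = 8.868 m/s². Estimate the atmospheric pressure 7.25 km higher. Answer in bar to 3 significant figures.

P ≈ 58.6 bar

Scale height: H = RT/g = 190.7 × 729 / 8.868 = 15677 m.
Barometric formula: P = P₀ exp(−z/H).
z/H = 7250.0/15677 = 0.46246; exp(−0.46246) = 0.62973.
P = 93.0 × 0.62973 = 58.565 bar.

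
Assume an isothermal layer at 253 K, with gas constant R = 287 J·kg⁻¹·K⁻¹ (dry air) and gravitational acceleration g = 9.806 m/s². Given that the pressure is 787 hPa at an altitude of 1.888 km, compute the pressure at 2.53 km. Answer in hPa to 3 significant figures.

P ≈ 722 hPa

Scale height: H = RT/g = 287 × 253 / 9.806 = 7404.8 m.
Between two levels, P₂ = P₁ exp(−Δz/H) with Δz = z₂ − z₁.
Δz = 2530.0 − 1888.0 = 642.00 m; Δz/H = 642.00/7404.8 = 0.086701.
P₂ = 787 × exp(−0.086701) = 787 × 0.91695 = 721.64 hPa.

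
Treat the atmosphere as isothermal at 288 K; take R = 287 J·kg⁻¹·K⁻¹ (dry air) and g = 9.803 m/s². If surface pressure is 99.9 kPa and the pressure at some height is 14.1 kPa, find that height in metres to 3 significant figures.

Scale height: H = RT/g = 287 × 288 / 9.803 = 8431.7 m.
Invert the barometric formula: z = H ln(P₀/P).
P₀/P = 99.9/14.1 = 7.0851; ln(7.0851) = 1.9580.
z = 8431.7 × 1.9580 = 16509 m.

z ≈ 16500 m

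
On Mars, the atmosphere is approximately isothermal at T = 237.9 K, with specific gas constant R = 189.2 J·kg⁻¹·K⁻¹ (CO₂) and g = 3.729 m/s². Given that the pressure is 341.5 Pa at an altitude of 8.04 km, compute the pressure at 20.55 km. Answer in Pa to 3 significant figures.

P ≈ 121 Pa

Scale height: H = RT/g = 189.2 × 237.9 / 3.729 = 12070 m.
Between two levels, P₂ = P₁ exp(−Δz/H) with Δz = z₂ − z₁.
Δz = 20550 − 8040.0 = 12510 m; Δz/H = 12510/12070 = 1.0365.
P₂ = 341.5 × exp(−1.0365) = 341.5 × 0.35469 = 121.13 Pa.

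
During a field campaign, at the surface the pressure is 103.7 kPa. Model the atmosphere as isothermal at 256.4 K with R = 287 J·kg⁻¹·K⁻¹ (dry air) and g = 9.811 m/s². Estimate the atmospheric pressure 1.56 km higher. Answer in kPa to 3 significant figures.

Scale height: H = RT/g = 287 × 256.4 / 9.811 = 7500.4 m.
Barometric formula: P = P₀ exp(−z/H).
z/H = 1560.0/7500.4 = 0.20799; exp(−0.20799) = 0.81222.
P = 103.7 × 0.81222 = 84.227 kPa.

P ≈ 84.2 kPa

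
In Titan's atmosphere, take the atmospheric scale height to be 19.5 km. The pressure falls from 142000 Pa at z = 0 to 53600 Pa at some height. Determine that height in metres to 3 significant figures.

z ≈ 19000 m

Invert the barometric formula: z = H ln(P₀/P).
P₀/P = 142000/53600 = 2.6493; ln(2.6493) = 0.97430.
z = 19500 × 0.97430 = 18999 m.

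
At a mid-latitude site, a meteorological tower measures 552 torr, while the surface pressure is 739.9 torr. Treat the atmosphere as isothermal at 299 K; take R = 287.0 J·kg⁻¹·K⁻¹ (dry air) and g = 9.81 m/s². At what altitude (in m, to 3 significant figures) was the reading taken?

z ≈ 2560 m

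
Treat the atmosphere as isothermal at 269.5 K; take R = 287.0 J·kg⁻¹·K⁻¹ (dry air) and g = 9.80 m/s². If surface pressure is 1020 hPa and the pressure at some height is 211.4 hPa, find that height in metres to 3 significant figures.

Scale height: H = RT/g = 287.0 × 269.5 / 9.80 = 7892.5 m.
Invert the barometric formula: z = H ln(P₀/P).
P₀/P = 1020/211.4 = 4.8250; ln(4.8250) = 1.5738.
z = 7892.5 × 1.5738 = 12421 m.

z ≈ 12400 m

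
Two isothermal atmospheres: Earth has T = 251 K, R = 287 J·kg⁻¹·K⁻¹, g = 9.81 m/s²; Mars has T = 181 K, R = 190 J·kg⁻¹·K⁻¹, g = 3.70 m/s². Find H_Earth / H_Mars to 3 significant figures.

H_Earth/H_Mars ≈ 0.790

H = RT/g for each body.
H_Earth = 287 × 251 / 9.81 = 7343.2 m.
H_Mars = 190 × 181 / 3.70 = 9294.6 m.
H_Earth/H_Mars = 7343.2/9294.6 = 0.79005.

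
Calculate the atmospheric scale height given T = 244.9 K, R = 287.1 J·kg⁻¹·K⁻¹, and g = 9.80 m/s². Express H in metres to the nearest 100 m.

The scale height of an isothermal atmosphere is H = RT/g.
H = 287.1 × 244.9 / 9.80 = 70311/9.80 = 7174.6 m.

H ≈ 7200 m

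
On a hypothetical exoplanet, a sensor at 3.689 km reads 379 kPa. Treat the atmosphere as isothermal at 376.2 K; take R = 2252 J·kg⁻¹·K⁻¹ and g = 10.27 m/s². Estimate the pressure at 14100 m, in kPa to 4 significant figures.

Scale height: H = RT/g = 2252 × 376.2 / 10.27 = 82493 m.
Between two levels, P₂ = P₁ exp(−Δz/H) with Δz = z₂ − z₁.
Δz = 14100 − 3689.0 = 10411 m; Δz/H = 10411/82493 = 0.12620.
P₂ = 379 × exp(−0.12620) = 379 × 0.88144 = 334.07 kPa.

P ≈ 334.1 kPa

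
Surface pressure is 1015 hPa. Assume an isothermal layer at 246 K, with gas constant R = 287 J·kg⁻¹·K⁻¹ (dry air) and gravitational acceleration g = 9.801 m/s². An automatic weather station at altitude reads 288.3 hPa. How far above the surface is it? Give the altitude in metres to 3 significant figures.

z ≈ 9070 m

Scale height: H = RT/g = 287 × 246 / 9.801 = 7203.6 m.
Invert the barometric formula: z = H ln(P₀/P).
P₀/P = 1015/288.3 = 3.5206; ln(3.5206) = 1.2586.
z = 7203.6 × 1.2586 = 9066.5 m.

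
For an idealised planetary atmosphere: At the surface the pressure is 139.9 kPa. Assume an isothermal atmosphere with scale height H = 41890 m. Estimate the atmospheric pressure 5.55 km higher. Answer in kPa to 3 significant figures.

P ≈ 123 kPa

Barometric formula: P = P₀ exp(−z/H).
z/H = 5550.0/41890 = 0.13249; exp(−0.13249) = 0.87591.
P = 139.9 × 0.87591 = 122.54 kPa.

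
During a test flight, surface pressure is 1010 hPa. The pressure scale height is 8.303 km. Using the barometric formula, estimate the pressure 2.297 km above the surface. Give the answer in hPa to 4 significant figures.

P ≈ 765.9 hPa

Barometric formula: P = P₀ exp(−z/H).
z/H = 2297.0/8303.0 = 0.27665; exp(−0.27665) = 0.75832.
P = 1010 × 0.75832 = 765.90 hPa.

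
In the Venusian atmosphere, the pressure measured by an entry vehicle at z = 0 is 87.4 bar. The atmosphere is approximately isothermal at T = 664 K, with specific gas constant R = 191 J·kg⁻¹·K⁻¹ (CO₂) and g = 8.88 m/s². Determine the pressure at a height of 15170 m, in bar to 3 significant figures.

P ≈ 30.2 bar

Scale height: H = RT/g = 191 × 664 / 8.88 = 14282 m.
Barometric formula: P = P₀ exp(−z/H).
z/H = 15170/14282 = 1.0622; exp(−1.0622) = 0.34569.
P = 87.4 × 0.34569 = 30.213 bar.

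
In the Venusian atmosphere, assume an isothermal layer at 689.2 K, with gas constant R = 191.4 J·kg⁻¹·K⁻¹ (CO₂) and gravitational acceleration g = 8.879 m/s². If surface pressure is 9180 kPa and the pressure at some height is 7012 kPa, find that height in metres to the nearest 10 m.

z ≈ 4000 m

Scale height: H = RT/g = 191.4 × 689.2 / 8.879 = 14857 m.
Invert the barometric formula: z = H ln(P₀/P).
P₀/P = 9180/7012 = 1.3092; ln(1.3092) = 0.26942.
z = 14857 × 0.26942 = 4002.8 m.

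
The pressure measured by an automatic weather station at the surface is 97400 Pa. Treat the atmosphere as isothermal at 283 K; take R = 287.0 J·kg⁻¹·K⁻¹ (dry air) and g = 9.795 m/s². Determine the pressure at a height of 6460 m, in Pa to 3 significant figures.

Scale height: H = RT/g = 287.0 × 283 / 9.795 = 8292.1 m.
Barometric formula: P = P₀ exp(−z/H).
z/H = 6460.0/8292.1 = 0.77905; exp(−0.77905) = 0.45884.
P = 97400 × 0.45884 = 44691 Pa.

P ≈ 44700 Pa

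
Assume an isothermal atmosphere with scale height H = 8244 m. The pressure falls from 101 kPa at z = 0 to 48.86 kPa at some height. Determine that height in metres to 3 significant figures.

Invert the barometric formula: z = H ln(P₀/P).
P₀/P = 101/48.86 = 2.0671; ln(2.0671) = 0.72615.
z = 8244.0 × 0.72615 = 5986.4 m.

z ≈ 5990 m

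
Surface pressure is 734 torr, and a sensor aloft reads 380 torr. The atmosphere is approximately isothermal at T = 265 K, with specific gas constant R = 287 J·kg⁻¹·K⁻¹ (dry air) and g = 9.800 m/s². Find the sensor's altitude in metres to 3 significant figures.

z ≈ 5110 m

Scale height: H = RT/g = 287 × 265 / 9.800 = 7760.7 m.
Invert the barometric formula: z = H ln(P₀/P).
P₀/P = 734/380 = 1.9316; ln(1.9316) = 0.65835.
z = 7760.7 × 0.65835 = 5109.3 m.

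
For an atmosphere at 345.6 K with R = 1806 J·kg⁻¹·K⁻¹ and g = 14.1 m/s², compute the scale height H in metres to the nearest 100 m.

H ≈ 44300 m

The scale height of an isothermal atmosphere is H = RT/g.
H = 1806 × 345.6 / 14.1 = 624150/14.1 = 44266 m.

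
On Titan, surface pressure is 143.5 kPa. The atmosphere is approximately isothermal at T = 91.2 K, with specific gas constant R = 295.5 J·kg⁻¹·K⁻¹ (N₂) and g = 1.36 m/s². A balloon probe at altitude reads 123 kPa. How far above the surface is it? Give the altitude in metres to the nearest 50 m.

z ≈ 3050 m

Scale height: H = RT/g = 295.5 × 91.2 / 1.36 = 19816 m.
Invert the barometric formula: z = H ln(P₀/P).
P₀/P = 143.5/123 = 1.1667; ln(1.1667) = 0.15418.
z = 19816 × 0.15418 = 3055.2 m.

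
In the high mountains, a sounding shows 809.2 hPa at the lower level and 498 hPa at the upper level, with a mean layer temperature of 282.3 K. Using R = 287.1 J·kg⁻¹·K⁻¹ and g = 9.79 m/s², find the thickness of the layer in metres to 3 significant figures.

Δz ≈ 4020 m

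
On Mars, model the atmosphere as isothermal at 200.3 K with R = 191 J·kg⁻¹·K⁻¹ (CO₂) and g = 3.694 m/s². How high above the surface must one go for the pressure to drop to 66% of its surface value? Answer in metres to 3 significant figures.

z ≈ 4300 m

Scale height: H = RT/g = 191 × 200.3 / 3.694 = 10357 m.
Set P/P₀ = exp(−z/H) = 0.66, so z = −H ln(0.66).
−ln(0.66) = 0.41552; z = 10357 × 0.41552 = 4303.5 m.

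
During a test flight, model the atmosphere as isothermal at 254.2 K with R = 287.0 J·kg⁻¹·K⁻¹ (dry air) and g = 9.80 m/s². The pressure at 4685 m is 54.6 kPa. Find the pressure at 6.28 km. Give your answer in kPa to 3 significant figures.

P ≈ 44.1 kPa

Scale height: H = RT/g = 287.0 × 254.2 / 9.80 = 7444.4 m.
Between two levels, P₂ = P₁ exp(−Δz/H) with Δz = z₂ − z₁.
Δz = 6280.0 − 4685.0 = 1595.0 m; Δz/H = 1595.0/7444.4 = 0.21426.
P₂ = 54.6 × exp(−0.21426) = 54.6 × 0.80714 = 44.070 kPa.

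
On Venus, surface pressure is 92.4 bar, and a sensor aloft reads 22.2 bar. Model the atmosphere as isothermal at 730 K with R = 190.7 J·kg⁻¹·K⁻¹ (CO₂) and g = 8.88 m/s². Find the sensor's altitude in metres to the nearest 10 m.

z ≈ 22360 m

Scale height: H = RT/g = 190.7 × 730 / 8.88 = 15677 m.
Invert the barometric formula: z = H ln(P₀/P).
P₀/P = 92.4/22.2 = 4.1622; ln(4.1622) = 1.4260.
z = 15677 × 1.4260 = 22355 m.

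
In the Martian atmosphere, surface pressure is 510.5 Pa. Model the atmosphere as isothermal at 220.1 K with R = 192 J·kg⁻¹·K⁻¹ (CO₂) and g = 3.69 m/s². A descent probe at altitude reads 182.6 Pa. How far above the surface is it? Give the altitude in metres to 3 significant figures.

Scale height: H = RT/g = 192 × 220.1 / 3.69 = 11452 m.
Invert the barometric formula: z = H ln(P₀/P).
P₀/P = 510.5/182.6 = 2.7957; ln(2.7957) = 1.0281.
z = 11452 × 1.0281 = 11774 m.

z ≈ 11800 m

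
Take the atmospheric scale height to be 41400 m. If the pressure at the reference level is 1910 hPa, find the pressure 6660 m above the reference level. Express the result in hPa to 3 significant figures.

P ≈ 1630 hPa

Barometric formula: P = P₀ exp(−z/H).
z/H = 6660.0/41400 = 0.16087; exp(−0.16087) = 0.85140.
P = 1910 × 0.85140 = 1626.2 hPa.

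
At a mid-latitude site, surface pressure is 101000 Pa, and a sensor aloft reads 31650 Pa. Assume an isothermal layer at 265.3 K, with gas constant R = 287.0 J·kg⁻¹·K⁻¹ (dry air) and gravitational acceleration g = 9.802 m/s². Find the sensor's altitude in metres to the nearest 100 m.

z ≈ 9000 m

Scale height: H = RT/g = 287.0 × 265.3 / 9.802 = 7767.9 m.
Invert the barometric formula: z = H ln(P₀/P).
P₀/P = 101000/31650 = 3.1912; ln(3.1912) = 1.1604.
z = 7767.9 × 1.1604 = 9013.9 m.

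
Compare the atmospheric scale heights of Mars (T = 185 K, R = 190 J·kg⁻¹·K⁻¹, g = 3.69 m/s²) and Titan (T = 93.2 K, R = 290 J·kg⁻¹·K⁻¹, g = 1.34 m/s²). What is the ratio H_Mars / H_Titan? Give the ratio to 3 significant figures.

H_Mars/H_Titan ≈ 0.472

H = RT/g for each body.
H_Mars = 190 × 185 / 3.69 = 9525.7 m.
H_Titan = 290 × 93.2 / 1.34 = 20170 m.
H_Mars/H_Titan = 9525.7/20170 = 0.47227.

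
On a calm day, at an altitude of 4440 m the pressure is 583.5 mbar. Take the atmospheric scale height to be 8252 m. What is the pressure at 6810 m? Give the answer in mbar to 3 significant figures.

P ≈ 438 mbar

Between two levels, P₂ = P₁ exp(−Δz/H) with Δz = z₂ − z₁.
Δz = 6810.0 − 4440.0 = 2370.0 m; Δz/H = 2370.0/8252.0 = 0.28720.
P₂ = 583.5 × exp(−0.28720) = 583.5 × 0.75036 = 437.84 mbar.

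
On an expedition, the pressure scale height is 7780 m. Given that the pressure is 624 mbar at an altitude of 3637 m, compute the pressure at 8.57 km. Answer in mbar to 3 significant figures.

P ≈ 331 mbar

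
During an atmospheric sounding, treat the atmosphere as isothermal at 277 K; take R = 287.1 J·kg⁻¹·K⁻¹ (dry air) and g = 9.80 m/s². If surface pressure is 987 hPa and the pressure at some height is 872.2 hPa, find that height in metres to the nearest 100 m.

z ≈ 1000 m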